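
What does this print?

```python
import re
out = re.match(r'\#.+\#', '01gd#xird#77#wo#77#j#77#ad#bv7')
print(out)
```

`re.match` only tries the pattern at the start of the string.
Here the pattern fails at index 0, so the call returns None.

None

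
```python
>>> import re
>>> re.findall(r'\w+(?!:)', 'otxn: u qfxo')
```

['otx', 'u', 'qfxo']

The negative lookaround is zero-width — it rules out positions where the adjacent text would match, without consuming anything.
Matches: at [0:3] → 'otx'; at [6:7] → 'u'; at [8:12] → 'qfxo'.
No capturing groups, so `findall` returns the 3 full match strings.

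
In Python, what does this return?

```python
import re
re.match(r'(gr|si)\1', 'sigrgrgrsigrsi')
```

`re.match` only tries the pattern at the start of the string.
Here the pattern fails at index 0, so the call returns None.

None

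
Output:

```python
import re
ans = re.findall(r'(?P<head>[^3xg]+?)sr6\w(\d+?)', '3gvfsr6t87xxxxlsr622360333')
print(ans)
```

[('vf', '8'), ('l', '2')]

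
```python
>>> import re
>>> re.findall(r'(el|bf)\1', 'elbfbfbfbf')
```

After group 1 captures some text, `\1` only succeeds where that same text appears again.
With a single group, `findall` returns only what that group captured — 2 items.

['bf', 'bf']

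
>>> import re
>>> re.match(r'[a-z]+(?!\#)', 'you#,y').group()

`re.match` only tries the pattern at the start of the string.
The match spans [0:2] → 'yo'.

'yo'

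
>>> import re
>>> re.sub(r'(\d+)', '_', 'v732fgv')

'v_fgv'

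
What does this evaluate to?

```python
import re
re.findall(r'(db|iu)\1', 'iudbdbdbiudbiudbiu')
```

The backreference `\1` re-matches whatever the first group consumed, character for character.
Matches: at [2:6] match 'dbdb', group 1 = 'db'.
With a single group, `findall` returns only what that group captured — 1 item.

['db']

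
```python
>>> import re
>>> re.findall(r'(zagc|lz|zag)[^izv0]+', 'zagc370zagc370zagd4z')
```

['zagc', 'zagc', 'zag']

Branches in `(...|...)` are attempted left-to-right; the first branch that allows the whole pattern to succeed is taken.
Scanning left to right: at [0:6] match 'zagc37', group 1 = 'zagc'; at [7:13] match 'zagc37', group 1 = 'zagc'; at [14:19] match 'zagd4', group 1 = 'zag'.
With a single group, `findall` returns only what that group captured — 3 items.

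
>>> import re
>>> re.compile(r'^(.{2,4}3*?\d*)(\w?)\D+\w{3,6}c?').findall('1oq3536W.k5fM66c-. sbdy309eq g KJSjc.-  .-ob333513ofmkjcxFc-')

[('1oq3536', 'W')]

This matches anchored at the start of the string; then 2 to 4 of any character, then zero or more of a literal '3' (lazy), then zero or more of a digit (captured); then optionally a word character (captured); then one or more of a non-digit; then 3 to 6 of a word character, then optionally a literal 'c'.
Walking the string: at [0:16] match '1oq3536W.k5fM66c', groups = ('1oq3536', 'W').
With 2 capturing groups, `findall` returns a 2-tuple per match.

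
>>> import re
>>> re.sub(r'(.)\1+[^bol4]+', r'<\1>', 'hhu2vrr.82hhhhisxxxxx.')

'<h>'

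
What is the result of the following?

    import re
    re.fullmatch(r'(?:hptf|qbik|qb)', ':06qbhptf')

`re.fullmatch` requires the pattern to consume the entire string.
Here the string isn't matched end-to-end, so the call returns None.

None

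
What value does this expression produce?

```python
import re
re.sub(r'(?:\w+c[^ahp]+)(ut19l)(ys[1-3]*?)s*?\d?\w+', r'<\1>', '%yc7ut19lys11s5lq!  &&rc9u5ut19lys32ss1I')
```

'%<ut19l>'

The pattern matches one or more of a word character, then the literal 'c', then one or more of any character except [ahp] (non-capturing group); then the literal 'ut1', then the literal '9l' (captured); then the literal 'ys', then zero or more of a character in [1-3] (lazy) (captured); then zero or more of the literal 's' (lazy), then optionally a digit, then one or more of a word character.
Matches: at [1:40] → 'yc7ut19lys11s5lq!  &&rc9u5ut19lys32ss1I'.
The replacement refers to a captured group, so each match is rewritten using its own captured text.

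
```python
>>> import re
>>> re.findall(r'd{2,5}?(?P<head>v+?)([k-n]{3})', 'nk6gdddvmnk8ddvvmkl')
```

[('v', 'mnk'), ('vv', 'mkl')]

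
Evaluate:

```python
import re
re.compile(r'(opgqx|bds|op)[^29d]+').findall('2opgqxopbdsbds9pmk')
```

['opgqx']

`|` is ordered: at each position the engine commits to the first alternative that works.
`findall` collects group 1 from the one match (1 total).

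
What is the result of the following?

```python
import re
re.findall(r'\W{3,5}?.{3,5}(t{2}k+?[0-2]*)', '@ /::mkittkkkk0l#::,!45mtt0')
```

Pattern: 3 to 5 of a non-word character (lazy), then 3 to 5 of any character; then exactly 2 of the literal 't', then one or more of the literal 'k' (lazy), then zero or more of a character in [0-2] (captured).
Lazy quantifiers expand one character at a time until the remainder of the pattern can match.
Matches: at [0:11] match '@ /::mkittk', group 1 = 'ttk'.
With a single group, `findall` returns only what that group captured — 1 item.

['ttk']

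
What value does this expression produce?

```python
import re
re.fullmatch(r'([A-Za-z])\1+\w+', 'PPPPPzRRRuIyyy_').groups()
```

After group 1 captures some text, `\1` only succeeds where that same text appears again.
`re.fullmatch` is like wrapping the pattern in `^…$` (in single-line mode).
The match spans [0:15] → 'PPPPPzRRRuIyyy_'.
Captured: group 1 = 'P'.

('P',)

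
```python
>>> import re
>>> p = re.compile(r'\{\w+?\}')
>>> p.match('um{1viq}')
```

None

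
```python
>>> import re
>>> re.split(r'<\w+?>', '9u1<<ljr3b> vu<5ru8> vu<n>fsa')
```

Matches to split on: at [4:11] → '<ljr3b>'; at [14:20] → '<5ru8>'; at [23:26] → '<n>'.
The string is cut at each match, leaving 4 pieces.

['9u1<', ' vu', ' vu', 'fsa']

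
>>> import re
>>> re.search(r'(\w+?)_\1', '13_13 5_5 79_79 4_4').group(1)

After group 1 captures some text, `\1` only succeeds where that same text appears again.
`search` walks the string left to right and returns the first match it finds.
The match spans [0:5] → '13_13'.
Captured: group 1 = '13'.

'13'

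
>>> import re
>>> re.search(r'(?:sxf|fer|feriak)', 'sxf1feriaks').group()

`re.search` tries every starting position until one works.
The match spans [0:3] → 'sxf'.

'sxf'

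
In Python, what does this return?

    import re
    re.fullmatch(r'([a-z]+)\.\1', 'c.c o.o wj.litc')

None

For `fullmatch`, every character of the input must be accounted for by the pattern.
Here the string isn't matched end-to-end, so the call returns None.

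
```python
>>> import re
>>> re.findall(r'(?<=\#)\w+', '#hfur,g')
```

The positive lookaround only admits positions where the adjacent text matches; those characters stay outside the span.
Matches: at [1:5] → 'hfur'.
No capturing groups, so `findall` returns the 1 full match string.

['hfur']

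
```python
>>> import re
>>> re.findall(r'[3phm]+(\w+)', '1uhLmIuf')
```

['LmIuf']

Pattern: one or more of one of [3phm]; then one or more of a word character (captured).
Matches: at [2:8] match 'hLmIuf', group 1 = 'LmIuf'.
Because there's exactly one group, `findall` drops the full match and keeps group 1 from the one hit.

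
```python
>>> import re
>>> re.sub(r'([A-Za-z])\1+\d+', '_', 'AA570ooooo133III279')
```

'___'

After group 1 captures some text, `\1` only succeeds where that same text appears again.
Matches: at [0:5] → 'AA570'; at [5:13] → 'ooooo133'; at [13:19] → 'III279'.
`sub` substitutes '_' at each match site.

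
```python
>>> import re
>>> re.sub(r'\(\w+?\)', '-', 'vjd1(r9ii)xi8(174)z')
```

'vjd1-xi8-z'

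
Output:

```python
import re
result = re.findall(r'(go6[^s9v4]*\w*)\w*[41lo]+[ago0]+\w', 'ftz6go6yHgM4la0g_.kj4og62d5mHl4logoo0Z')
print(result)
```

['go6yHgM4']

This matches the literal 'go6', then zero or more of any character except [s9v4], then zero or more of a word character (captured); then zero or more of a word character, then one or more of one of [41lo]; then one or more of one of [ago0], then a word character.
Scanning left to right: at [4:17] match 'go6yHgM4la0g_', group 1 = 'go6yHgM4'.
One capturing group, so `findall` returns just the captured substring from the one match — 1 in all.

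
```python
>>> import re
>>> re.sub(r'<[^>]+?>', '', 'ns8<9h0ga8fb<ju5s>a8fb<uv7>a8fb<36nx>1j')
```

Every occurrence is swapped for ''.

'ns8a8fba8fb1j'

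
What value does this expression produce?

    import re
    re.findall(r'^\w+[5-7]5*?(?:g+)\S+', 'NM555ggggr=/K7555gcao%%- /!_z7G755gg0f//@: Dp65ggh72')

['NM555ggggr=/K7555gcao%%-']

Pattern: anchored at the start of the string; then one or more of a word character, then a character in [5-7], then zero or more of the literal '5' (lazy); then one or more of a literal 'g' (non-capturing group); then one or more of a non-whitespace character.
No capturing groups, so `findall` returns the 1 full match string.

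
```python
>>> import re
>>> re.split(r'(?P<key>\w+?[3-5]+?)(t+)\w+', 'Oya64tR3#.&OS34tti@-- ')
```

['', 'Oya64', 't', '#.&', 'OS34', 'tt', '@-- ']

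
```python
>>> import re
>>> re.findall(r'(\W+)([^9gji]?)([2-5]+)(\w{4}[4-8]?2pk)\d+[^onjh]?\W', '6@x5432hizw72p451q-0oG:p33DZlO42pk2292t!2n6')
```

[(':', 'p', '33', 'DZlO42pk')]

This matches one or more of a non-word character (captured); then optionally any character except [9gji] (captured); then one or more of a character in [2-5] (captured); then exactly 4 of a word character, then optionally a character in [4-8], then the literal '2pk' (captured); then one or more of a digit, then optionally any character except [onjh], then a non-word character.
Scanning left to right: at [22:40] match ':p33DZlO42pk2292t!', groups = (':', 'p', '33', 'DZlO42pk').
`findall` packs the 4 group values into a tuple for every match.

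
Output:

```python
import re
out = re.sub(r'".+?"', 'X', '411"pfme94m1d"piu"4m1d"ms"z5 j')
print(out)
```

411XpiuXms"z5 j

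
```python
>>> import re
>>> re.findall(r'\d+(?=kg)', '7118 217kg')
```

['217']

The `(?=…)`/`(?<=…)` assertion just peeks at neighbouring text; it doesn't advance the match position.
Since nothing is captured, `findall` lists the 1 matched substring directly.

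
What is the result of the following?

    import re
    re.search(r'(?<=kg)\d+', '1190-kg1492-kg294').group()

The `(?=…)`/`(?<=…)` assertion just peeks at neighbouring text; it doesn't advance the match position.
`re.search` scans for the first position where the pattern succeeds.
The match spans [7:11] → '1492'.

'1492'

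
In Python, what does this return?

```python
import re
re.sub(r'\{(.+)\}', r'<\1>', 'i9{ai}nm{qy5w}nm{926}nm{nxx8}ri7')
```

'i9<ai}nm{qy5w}nm{926}nm{nxx8>ri7'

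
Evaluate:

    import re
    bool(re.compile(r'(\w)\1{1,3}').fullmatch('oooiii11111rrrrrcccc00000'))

`\1` has to match the exact text group 1 already captured.
`re.fullmatch` requires the pattern to consume the entire string.
Here there's no way to consume every character, so the call returns None, and `bool(None)` is False.

False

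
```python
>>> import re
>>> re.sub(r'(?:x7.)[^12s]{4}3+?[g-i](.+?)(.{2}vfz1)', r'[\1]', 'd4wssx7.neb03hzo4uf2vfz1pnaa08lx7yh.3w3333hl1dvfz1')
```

'd4wss[zo4u]pnaa08l[l]'

Pattern: the literal 'x7', then any character (non-capturing group); then exactly 4 of any character except [12s]; then one or more of the literal '3' (lazy), then a character in [g-i]; then one or more of any character (lazy) (captured); then exactly 2 of any character, then the literal 'vf', then the literal 'z1' (captured).
Lazy quantifiers expand one character at a time until the remainder of the pattern can match.
Matches: at [5:24] → 'x7.neb03hzo4uf2vfz1'; at [31:50] → 'x7yh.3w3333hl1dvfz1'.
The replacement refers to a captured group, so each match is rewritten using its own captured text.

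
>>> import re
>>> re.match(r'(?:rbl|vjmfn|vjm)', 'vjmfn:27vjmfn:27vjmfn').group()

'vjmfn'

`re.match` won't scan ahead — the pattern has to work from the very first character.
The match spans [0:5] → 'vjmfn'.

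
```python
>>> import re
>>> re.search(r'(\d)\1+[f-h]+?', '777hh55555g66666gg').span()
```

(0, 4)

A backreference is literal: `\1` must see the identical characters the first group matched.
The match spans [0:4] → '777h'.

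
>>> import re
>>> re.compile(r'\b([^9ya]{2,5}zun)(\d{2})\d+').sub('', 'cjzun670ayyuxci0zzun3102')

'ayyuxci0zzun3102'

Pattern: a word boundary (`\b`, zero-width); then 2 to 5 of any character except [9ya], then the literal 'zun' (captured); then exactly 2 of a digit (captured); then one or more of a digit.
Matches: at [0:8] → 'cjzun670'.
Each match is replaced by ''.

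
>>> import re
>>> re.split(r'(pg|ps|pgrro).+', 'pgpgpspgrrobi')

Matches to split on: at [0:13] → 'pgpgpspgrrobi'.
The group in the pattern means `split` returns the separators' captures alongside the pieces.

['', 'pg', '']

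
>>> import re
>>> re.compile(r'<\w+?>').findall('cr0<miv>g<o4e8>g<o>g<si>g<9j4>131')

Matches: at [3:8] → '<miv>'; at [9:15] → '<o4e8>'; at [16:19] → '<o>'; at [20:24] → '<si>'; at [25:30] → '<9j4>'.
Since nothing is captured, `findall` lists the 5 matched substrings directly.

['<miv>', '<o4e8>', '<o>', '<si>', '<9j4>']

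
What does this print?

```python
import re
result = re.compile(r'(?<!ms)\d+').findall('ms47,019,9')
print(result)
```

['7', '019', '9']

The negative lookahead/lookbehind blocks any match where the forbidden context is present.
Walking the string: at [3:4] → '7'; at [5:8] → '019'; at [9:10] → '9'.
With no groups in the pattern, `findall` gives back each whole match — 3 here.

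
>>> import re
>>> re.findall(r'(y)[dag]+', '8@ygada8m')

['y']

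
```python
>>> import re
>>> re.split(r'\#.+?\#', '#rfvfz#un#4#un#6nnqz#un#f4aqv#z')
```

Lazy quantifiers expand one character at a time until the remainder of the pattern can match.
Matches to split on: at [0:7] → '#rfvfz#'; at [9:12] → '#4#'; at [14:21] → '#6nnqz#'; at [23:30] → '#f4aqv#'.
`split` removes every match and returns the 5 fragments in between.

['', 'un', 'un', 'un', 'z']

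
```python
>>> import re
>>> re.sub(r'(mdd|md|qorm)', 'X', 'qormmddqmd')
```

'XXqX'

Alternation tries branches left to right and keeps the first one that lets the overall match succeed at that position.
Matches: at [0:4] → 'qorm'; at [4:7] → 'mdd'; at [8:10] → 'md'.
Each match is replaced by 'X'.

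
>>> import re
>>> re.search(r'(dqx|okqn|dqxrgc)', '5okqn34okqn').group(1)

'okqn'

The match spans [1:5] → 'okqn'.
Captured: group 1 = 'okqn'.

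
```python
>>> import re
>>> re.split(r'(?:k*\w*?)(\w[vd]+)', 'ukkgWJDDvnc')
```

['', 'Dv', 'nc']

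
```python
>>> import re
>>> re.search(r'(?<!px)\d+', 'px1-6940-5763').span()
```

(4, 8)

A negative assertion filters positions out without eating any characters.
`search` walks the string left to right and returns the first match it finds.
The match spans [4:8] → '6940'.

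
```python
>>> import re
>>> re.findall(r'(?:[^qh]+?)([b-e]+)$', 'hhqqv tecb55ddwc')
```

['c']

The pattern matches one or more of any character except [qh] (lazy) (non-capturing group); then one or more of a character in [b-e] (captured); then anchored at the end.
Walking the string: at [4:16] match 'v tecb55ddwc', group 1 = 'c'.
One capturing group, so `findall` returns just the captured substring from the one match — 1 in all.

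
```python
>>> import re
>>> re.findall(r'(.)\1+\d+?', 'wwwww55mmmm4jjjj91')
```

['w', 'm', 'j']

`\1` is not a pattern — it's the concrete string captured by group 1, re-applied verbatim.
Matches: at [0:6] match 'wwwww5', group 1 = 'w'; at [7:12] match 'mmmm4', group 1 = 'm'; at [12:17] match 'jjjj9', group 1 = 'j'.
`findall` collects group 1 from each match (3 total).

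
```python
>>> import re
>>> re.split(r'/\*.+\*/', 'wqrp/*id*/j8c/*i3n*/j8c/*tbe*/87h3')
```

Matches to split on: at [4:30] → '/*id*/j8c/*i3n*/j8c/*tbe*/'.
Splitting on the pattern gives 2 pieces.

['wqrp', '87h3']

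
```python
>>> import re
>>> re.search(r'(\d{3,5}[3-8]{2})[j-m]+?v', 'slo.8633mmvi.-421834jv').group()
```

'421834jv'

The match spans [14:22] → '421834jv'.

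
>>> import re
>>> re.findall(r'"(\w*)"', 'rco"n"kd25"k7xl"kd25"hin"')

['n', 'k7xl', 'hin']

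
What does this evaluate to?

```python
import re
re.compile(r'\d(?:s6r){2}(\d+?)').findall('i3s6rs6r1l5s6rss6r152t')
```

['1']

This matches a digit, then the literal 's6r' repeated 2 times; then one or more of a digit (lazy) (captured).
Matches: at [1:9] match '3s6rs6r1', group 1 = '1'.
One capturing group, so `findall` returns just the captured substring from the one match — 1 in all.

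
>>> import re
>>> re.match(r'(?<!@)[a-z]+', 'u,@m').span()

(0, 1)

`match` is anchored at position 0; if the pattern doesn't fit there, it returns None.
The match spans [0:1] → 'u'.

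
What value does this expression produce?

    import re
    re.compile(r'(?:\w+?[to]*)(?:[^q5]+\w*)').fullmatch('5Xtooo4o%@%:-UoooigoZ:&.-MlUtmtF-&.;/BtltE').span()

(0, 42)

This matches one or more of a word character (lazy), then zero or more of one of [to] (non-capturing group); then one or more of any character except [q5], then zero or more of a word character (non-capturing group).
For `fullmatch`, every character of the input must be accounted for by the pattern.
The match spans [0:42] → '5Xtooo4o%@%:-UoooigoZ:&.-MlUtmtF-&.;/BtltE'.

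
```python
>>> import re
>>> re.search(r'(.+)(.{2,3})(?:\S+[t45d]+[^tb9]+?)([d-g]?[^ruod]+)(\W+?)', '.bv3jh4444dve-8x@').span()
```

The pattern matches one or more of any character (captured); then 2 to 3 of any character (captured); then one or more of a non-whitespace character, then one or more of one of [t45d], then one or more of any character except [tb9] (lazy) (non-capturing group); then optionally a character in [d-g], then one or more of any character except [ruod] (captured); then one or more of a non-word character (lazy) (captured).
`re.search` scans for the first position where the pattern succeeds.
The match spans [0:17] → '.bv3jh4444dve-8x@'.
Captured: group 1 = '.bv3jh4', group 2 = '44', group 3 = 'e-8x', group 4 = '@'.

(0, 17)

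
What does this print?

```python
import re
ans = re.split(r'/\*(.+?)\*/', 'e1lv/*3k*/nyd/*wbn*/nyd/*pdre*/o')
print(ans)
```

['e1lv', '3k', 'nyd', 'wbn', 'nyd', 'pdre', 'o']

A non-greedy quantifier consumes as few characters as it can — just enough that the remainder of the pattern still matches from where it stops; whatever follows it matches normally.
Matches to split on: at [4:10] → '/*3k*/'; at [13:20] → '/*wbn*/'; at [23:31] → '/*pdre*/'.
`re.split` interleaves the captured-group text with the surrounding fragments.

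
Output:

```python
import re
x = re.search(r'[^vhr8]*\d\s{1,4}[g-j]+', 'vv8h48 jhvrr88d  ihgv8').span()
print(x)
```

The pattern matches zero or more of any character except [vhr8], then a digit, then 1 to 4 of whitespace; then one or more of a character in [g-j].
`re.search` scans for the first position where the pattern succeeds.
The match spans [4:9] → '48 jh'.

(4, 9)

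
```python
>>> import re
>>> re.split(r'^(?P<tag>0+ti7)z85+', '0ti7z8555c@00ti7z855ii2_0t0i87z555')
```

The pattern matches anchored at the start of the string; then one or more of a literal '0', then the literal 'ti7' (captured as 'tag'); then the literal 'z8', then one or more of the literal '5'.
Matches to split on: at [0:9] → '0ti7z8555'.
Because the pattern has a capturing group, `split` also inserts each captured text between the pieces.

['', '0ti7', 'c@00ti7z855ii2_0t0i87z555']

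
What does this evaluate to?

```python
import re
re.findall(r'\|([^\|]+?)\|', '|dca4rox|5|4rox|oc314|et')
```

['dca4rox', '4rox']

Scanning left to right: at [0:9] match '|dca4rox|', group 1 = 'dca4rox'; at [10:16] match '|4rox|', group 1 = '4rox'.
Because there's exactly one group, `findall` drops the full match and keeps group 1 from each hit.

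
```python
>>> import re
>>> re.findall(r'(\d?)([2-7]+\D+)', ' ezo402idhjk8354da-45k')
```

[('0', '2idhjk'), ('8', '354da-'), ('4', '5k')]

Multiple groups make `findall` return tuples — one 2-tuple for each match.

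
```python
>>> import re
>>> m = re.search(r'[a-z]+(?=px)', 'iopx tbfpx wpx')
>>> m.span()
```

(0, 2)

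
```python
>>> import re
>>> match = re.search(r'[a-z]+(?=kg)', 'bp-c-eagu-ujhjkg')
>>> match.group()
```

'ujhj'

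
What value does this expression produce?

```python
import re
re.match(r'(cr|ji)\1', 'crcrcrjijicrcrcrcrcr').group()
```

'crcr'

`re.match` won't scan ahead — the pattern has to work from the very first character.
The match spans [0:4] → 'crcr'.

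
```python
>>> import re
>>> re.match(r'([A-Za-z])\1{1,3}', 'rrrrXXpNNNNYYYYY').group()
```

'rrrr'

`\1` has to match the exact text group 1 already captured.
`re.match` only tries the pattern at the start of the string.
The match spans [0:4] → 'rrrr'.
Captured: group 1 = 'r'.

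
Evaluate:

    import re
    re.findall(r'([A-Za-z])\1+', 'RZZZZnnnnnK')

['Z', 'n']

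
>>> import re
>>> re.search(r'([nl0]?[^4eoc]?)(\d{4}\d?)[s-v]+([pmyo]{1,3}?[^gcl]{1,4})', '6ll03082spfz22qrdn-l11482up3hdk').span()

(1, 14)

Pattern: optionally one of [nl0], then optionally any character except [4eoc] (captured); then exactly 4 of a digit, then optionally a digit (captured); then one or more of a character in [s-v]; then 1 to 3 of one of [pmyo] (lazy), then 1 to 4 of any character except [gcl] (captured).
`re.search` tries every starting position until one works.
The match spans [1:14] → 'll03082spfz22'.
Captured: group 1 = 'll', group 2 = '03082', group 3 = 'pfz22'.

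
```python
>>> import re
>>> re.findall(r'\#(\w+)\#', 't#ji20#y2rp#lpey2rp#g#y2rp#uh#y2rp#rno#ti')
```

Matches: at [1:7] match '#ji20#', group 1 = 'ji20'; at [11:20] match '#lpey2rp#', group 1 = 'lpey2rp'; at [21:27] match '#y2rp#', group 1 = 'y2rp'; at [29:35] match '#y2rp#', group 1 = 'y2rp'.
`findall` collects group 1 from each match (4 total).

['ji20', 'lpey2rp', 'y2rp', 'y2rp']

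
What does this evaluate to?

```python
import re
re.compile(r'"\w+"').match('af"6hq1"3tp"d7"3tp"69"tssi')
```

`re.match` won't scan ahead — the pattern has to work from the very first character.
Here the string doesn't start with a match, so the call returns None.

None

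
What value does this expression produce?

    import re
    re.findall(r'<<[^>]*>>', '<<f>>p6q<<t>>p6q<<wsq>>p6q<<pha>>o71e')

['<<f>>', '<<t>>', '<<wsq>>', '<<pha>>']

Since nothing is captured, `findall` lists the 4 matched substrings directly.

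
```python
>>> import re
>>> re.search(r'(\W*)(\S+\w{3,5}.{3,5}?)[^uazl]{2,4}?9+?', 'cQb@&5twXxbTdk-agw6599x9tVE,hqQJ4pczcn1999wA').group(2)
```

The match spans [0:42] → 'cQb@&5twXxbTdk-agw6599x9tVE,hqQJ4pczcn1999'.
Captured: group 1 = '', group 2 = 'cQb@&5twXxbTdk-agw6599x9tVE,hqQJ4pczcn1'.

'cQb@&5twXxbTdk-agw6599x9tVE,hqQJ4pczcn1'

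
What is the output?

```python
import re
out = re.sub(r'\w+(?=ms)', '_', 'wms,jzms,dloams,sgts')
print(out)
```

_ms,_ms,_ms,sgts

The positive lookaround only admits positions where the adjacent text matches; those characters stay outside the span.
Matches: at [0:1] → 'w'; at [4:6] → 'jz'; at [9:13] → 'dloa'.
Each match is replaced by '_'.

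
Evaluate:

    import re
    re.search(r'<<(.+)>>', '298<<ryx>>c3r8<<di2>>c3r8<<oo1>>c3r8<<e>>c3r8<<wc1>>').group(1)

`search` walks the string left to right and returns the first match it finds.
The match spans [3:52] → '<<ryx>>c3r8<<di2>>c3r8<<oo1>>c3r8<<e>>c3r8<<wc1>>'.
Captured: group 1 = 'ryx>>c3r8<<di2>>c3r8<<oo1>>c3r8<<e>>c3r8<<wc1'.

'ryx>>c3r8<<di2>>c3r8<<oo1>>c3r8<<e>>c3r8<<wc1'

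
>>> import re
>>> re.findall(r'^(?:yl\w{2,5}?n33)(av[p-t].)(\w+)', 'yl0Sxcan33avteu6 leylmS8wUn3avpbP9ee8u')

[('avte', 'u6')]

Pattern: anchored at the start of the string; then the literal 'yl', then 2 to 5 of a word character (lazy), then the literal 'n33' (non-capturing group); then the literal 'av', then a character in [p-t], then any character (captured); then one or more of a word character (captured).
With 2 capturing groups, `findall` returns a 2-tuple per match.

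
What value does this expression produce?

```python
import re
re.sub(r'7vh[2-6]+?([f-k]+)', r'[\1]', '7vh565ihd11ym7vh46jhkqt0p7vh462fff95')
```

'[ih]d11ym[jhk]qt0p[fff]95'

This matches the literal '7vh', then one or more of a character in [2-6] (lazy); then one or more of a character in [f-k] (captured).
Matches: at [0:8] → '7vh565ih'; at [13:21] → '7vh46jhk'; at [25:34] → '7vh462fff'.
`\1` in the replacement pulls in group 1's text for each match.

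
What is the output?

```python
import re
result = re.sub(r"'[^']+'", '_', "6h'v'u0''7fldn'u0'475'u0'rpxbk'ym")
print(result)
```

6h_u0'_u0_u0_ym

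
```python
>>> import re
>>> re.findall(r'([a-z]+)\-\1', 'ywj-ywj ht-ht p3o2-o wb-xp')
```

The backreference `\1` re-matches whatever the first group consumed, character for character.
`findall` collects group 1 from each match (2 total).

['ywj', 'ht']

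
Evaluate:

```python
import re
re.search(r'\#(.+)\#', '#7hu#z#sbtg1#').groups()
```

`re.search` tries every starting position until one works.
The match spans [0:13] → '#7hu#z#sbtg1#'.
Captured: group 1 = '7hu#z#sbtg1'.

('7hu#z#sbtg1',)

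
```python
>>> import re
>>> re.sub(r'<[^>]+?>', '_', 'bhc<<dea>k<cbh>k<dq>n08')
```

Matches: at [3:9] → '<<dea>'; at [10:15] → '<cbh>'; at [16:20] → '<dq>'.
Every occurrence is swapped for '_'.

'bhc_k_k_n08'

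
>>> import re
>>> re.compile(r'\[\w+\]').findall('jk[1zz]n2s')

['[1zz]']

Since nothing is captured, `findall` lists the 1 matched substring directly.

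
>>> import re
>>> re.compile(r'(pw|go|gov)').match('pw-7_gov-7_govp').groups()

('pw',)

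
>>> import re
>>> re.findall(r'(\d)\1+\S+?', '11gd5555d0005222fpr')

['1', '5', '0', '2']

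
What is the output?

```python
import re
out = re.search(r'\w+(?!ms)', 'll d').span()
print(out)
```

The negative lookaround is zero-width — it rules out positions where the adjacent text would match, without consuming anything.
Unlike `match`, `search` isn't anchored — it looks for the pattern anywhere in the string.
The match spans [0:2] → 'll'.

(0, 2)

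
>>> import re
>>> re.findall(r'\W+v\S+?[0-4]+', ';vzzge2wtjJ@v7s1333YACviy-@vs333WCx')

This matches one or more of a non-word character, then a literal 'v', then one or more of a non-whitespace character (lazy); then one or more of a character in [0-4].
The `?` after the quantifier makes it lazy — it takes as little as possible before letting the rest of the pattern try.
Matches: at [0:7] → ';vzzge2'; at [11:19] → '@v7s1333'; at [25:32] → '-@vs333'.
Since nothing is captured, `findall` lists the 3 matched substrings directly.

[';vzzge2', '@v7s1333', '-@vs333']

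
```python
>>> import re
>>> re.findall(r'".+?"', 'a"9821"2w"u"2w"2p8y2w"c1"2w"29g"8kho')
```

The `?` after the quantifier makes it lazy — it takes as little as possible before letting the rest of the pattern try.
`findall` yields the raw match text (4 of them) because the pattern has no groups.

['"9821"', '"u"', '"2p8y2w"', '"2w"']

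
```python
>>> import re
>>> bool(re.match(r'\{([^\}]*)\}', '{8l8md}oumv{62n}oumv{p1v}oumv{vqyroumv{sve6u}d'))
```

True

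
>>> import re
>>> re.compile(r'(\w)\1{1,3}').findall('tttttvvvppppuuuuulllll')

After group 1 captures some text, `\1` only succeeds where that same text appears again.
Matches: at [0:4] match 'tttt', group 1 = 't'; at [5:8] match 'vvv', group 1 = 'v'; at [8:12] match 'pppp', group 1 = 'p'; at [12:16] match 'uuuu', group 1 = 'u'; at [17:21] match 'llll', group 1 = 'l'.
One capturing group, so `findall` returns just the captured substring from each match — 5 in all.

['t', 'v', 'p', 'u', 'l']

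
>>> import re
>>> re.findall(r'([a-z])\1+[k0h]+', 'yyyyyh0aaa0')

`\1` is not a pattern — it's the concrete string captured by group 1, re-applied verbatim.
Matches: at [0:7] match 'yyyyyh0', group 1 = 'y'; at [7:11] match 'aaa0', group 1 = 'a'.
With a single group, `findall` returns only what that group captured — 2 items.

['y', 'a']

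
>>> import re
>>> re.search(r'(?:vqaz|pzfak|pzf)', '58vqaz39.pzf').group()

'vqaz'

The match spans [2:6] → 'vqaz'.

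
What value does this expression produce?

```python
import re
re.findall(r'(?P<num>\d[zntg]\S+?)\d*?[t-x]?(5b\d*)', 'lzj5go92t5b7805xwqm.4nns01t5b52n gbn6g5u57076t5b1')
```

A `+?`/`*?`/`{m,n}?` starts at its minimum and grows only as far as needed for what follows to match.
With 2 capturing groups, `findall` returns a 2-tuple per match.

[('5go', '5b7805'), ('4nns', '5b52'), ('6g5u', '5b1')]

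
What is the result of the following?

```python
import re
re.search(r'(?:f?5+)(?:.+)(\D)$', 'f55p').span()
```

(0, 4)

The pattern matches optionally the literal 'f', then one or more of a literal '5' (non-capturing group); then one or more of any character (non-capturing group); then a non-digit (captured); then anchored at the end.
`search` walks the string left to right and returns the first match it finds.
The match spans [0:4] → 'f55p'.
Captured: group 1 = 'p'.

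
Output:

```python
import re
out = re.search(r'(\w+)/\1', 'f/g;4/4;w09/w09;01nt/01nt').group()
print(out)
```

4/4

`\1` is not a pattern — it's the concrete string captured by group 1, re-applied verbatim.
Unlike `match`, `search` isn't anchored — it looks for the pattern anywhere in the string.
The match spans [4:7] → '4/4'.
Captured: group 1 = '4'.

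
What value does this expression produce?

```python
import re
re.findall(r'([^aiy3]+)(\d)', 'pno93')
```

This matches one or more of any character except [aiy3] (captured); then a digit (captured).
Matches: at [0:5] match 'pno93', groups = ('pno9', '3').
With 2 capturing groups, `findall` returns a 2-tuple per match.

[('pno9', '3')]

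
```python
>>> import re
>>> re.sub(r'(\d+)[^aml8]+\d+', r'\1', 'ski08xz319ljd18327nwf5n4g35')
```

'ski08ljd18327'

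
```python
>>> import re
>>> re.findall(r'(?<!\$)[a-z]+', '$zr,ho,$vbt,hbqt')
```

['r', 'ho', 'bt', 'hbqt']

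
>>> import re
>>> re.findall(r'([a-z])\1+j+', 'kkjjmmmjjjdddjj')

After group 1 captures some text, `\1` only succeeds where that same text appears again.
Scanning left to right: at [0:4] match 'kkjj', group 1 = 'k'; at [4:10] match 'mmmjjj', group 1 = 'm'; at [10:15] match 'dddjj', group 1 = 'd'.
Because there's exactly one group, `findall` drops the full match and keeps group 1 from each hit.

['k', 'm', 'd']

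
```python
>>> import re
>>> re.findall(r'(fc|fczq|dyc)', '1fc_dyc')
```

['fc', 'dyc']

With a single group, `findall` returns only what that group captured — 2 items.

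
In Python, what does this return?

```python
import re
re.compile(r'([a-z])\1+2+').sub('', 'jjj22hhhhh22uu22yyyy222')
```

''

`\1` is not a pattern — it's the concrete string captured by group 1, re-applied verbatim.
Matches: at [0:5] → 'jjj22'; at [5:12] → 'hhhhh22'; at [12:16] → 'uu22'; at [16:23] → 'yyyy222'.
`sub` substitutes '' at each match site.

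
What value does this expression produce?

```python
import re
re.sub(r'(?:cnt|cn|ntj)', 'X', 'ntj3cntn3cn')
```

'X3Xn3X'

`|` is ordered: at each position the engine commits to the first alternative that works.
Matches: at [0:3] → 'ntj'; at [4:7] → 'cnt'; at [9:11] → 'cn'.
`sub` substitutes 'X' at each match site.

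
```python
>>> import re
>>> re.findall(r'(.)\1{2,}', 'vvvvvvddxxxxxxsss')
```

A backreference is literal: `\1` must see the identical characters the first group matched.
Walking the string: at [0:6] match 'vvvvvv', group 1 = 'v'; at [8:14] match 'xxxxxx', group 1 = 'x'; at [14:17] match 'sss', group 1 = 's'.
One capturing group, so `findall` returns just the captured substring from each match — 3 in all.

['v', 'x', 's']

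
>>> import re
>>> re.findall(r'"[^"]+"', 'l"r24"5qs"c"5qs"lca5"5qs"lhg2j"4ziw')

No capturing groups, so `findall` returns the 4 full match strings.

['"r24"', '"c"', '"lca5"', '"lhg2j"']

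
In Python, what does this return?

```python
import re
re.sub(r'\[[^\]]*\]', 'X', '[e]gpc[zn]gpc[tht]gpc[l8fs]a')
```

Matches: at [0:3] → '[e]'; at [6:10] → '[zn]'; at [13:18] → '[tht]'; at [21:27] → '[l8fs]'.
Every occurrence is swapped for 'X'.

'XgpcXgpcXgpcXa'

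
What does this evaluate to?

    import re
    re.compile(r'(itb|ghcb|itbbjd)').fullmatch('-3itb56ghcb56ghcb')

None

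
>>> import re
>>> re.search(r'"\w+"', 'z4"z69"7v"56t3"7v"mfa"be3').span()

`search` walks the string left to right and returns the first match it finds.
The match spans [2:7] → '"z69"'.

(2, 7)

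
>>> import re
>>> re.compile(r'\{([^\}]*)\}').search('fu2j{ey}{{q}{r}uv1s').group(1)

'ey'

`re.search` scans for the first position where the pattern succeeds.
The match spans [4:8] → '{ey}'.
Captured: group 1 = 'ey'.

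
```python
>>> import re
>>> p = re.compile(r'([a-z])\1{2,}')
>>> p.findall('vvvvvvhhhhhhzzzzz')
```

['v', 'h', 'z']

A backreference is literal: `\1` must see the identical characters the first group matched.
Scanning left to right: at [0:6] match 'vvvvvv', group 1 = 'v'; at [6:12] match 'hhhhhh', group 1 = 'h'; at [12:17] match 'zzzzz', group 1 = 'z'.
With a single group, `findall` returns only what that group captured — 3 items.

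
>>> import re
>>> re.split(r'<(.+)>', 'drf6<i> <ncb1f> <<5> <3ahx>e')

['drf6', 'i> <ncb1f> <<5> <3ahx', 'e']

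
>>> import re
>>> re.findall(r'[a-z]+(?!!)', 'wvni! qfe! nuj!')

['wvn', 'qf', 'nu']

A negative assertion filters positions out without eating any characters.
Matches: at [0:3] → 'wvn'; at [6:8] → 'qf'; at [11:13] → 'nu'.
With no groups in the pattern, `findall` gives back each whole match — 3 here.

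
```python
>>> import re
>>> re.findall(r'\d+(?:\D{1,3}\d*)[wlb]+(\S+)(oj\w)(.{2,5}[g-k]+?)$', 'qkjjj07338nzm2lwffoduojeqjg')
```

[('ffodu', 'oje', 'qjg')]

Multiple groups make `findall` return tuples — one 3-tuple for the one match.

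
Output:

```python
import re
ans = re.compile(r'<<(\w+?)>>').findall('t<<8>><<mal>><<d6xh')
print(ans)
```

['8', 'mal']

Because there's exactly one group, `findall` drops the full match and keeps group 1 from each hit.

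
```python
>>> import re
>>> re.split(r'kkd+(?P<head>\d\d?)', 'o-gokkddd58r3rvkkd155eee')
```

['o-go', '58', 'r3rv', '15', '5eee']

Pattern: the literal 'kk', then one or more of the literal 'd'; then a digit, then optionally a digit (captured as 'head').
`re.split` interleaves the captured-group text with the surrounding fragments.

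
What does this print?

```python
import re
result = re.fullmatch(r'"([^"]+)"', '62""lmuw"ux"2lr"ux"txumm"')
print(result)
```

None

`re.fullmatch` is like wrapping the pattern in `^…$` (in single-line mode).
Here the pattern can't cover the whole string, so the call returns None.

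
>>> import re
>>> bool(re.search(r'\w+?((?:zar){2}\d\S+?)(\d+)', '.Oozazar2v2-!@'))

False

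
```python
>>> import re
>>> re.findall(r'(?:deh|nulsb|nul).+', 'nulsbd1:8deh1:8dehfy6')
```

['nulsbd1:8deh1:8dehfy6']

Since nothing is captured, `findall` lists the 1 matched substring directly.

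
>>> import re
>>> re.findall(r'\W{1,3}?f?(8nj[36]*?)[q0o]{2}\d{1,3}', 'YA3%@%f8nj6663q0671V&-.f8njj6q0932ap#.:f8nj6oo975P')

The pattern matches 1 to 3 of a non-word character (lazy), then optionally the literal 'f'; then the literal '8nj', then zero or more of one of [36] (lazy) (captured); then exactly 2 of one of [q0o], then 1 to 3 of a digit.
Matches: at [3:19] match '%@%f8nj6663q0671', group 1 = '8nj6663'; at [36:49] match '#.:f8nj6oo975', group 1 = '8nj6'.
One capturing group, so `findall` returns just the captured substring from each match — 2 in all.

['8nj6663', '8nj6']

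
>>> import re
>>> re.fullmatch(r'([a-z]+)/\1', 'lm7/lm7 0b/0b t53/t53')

None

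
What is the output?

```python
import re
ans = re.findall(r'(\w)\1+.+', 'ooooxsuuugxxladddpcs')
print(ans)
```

`\1` has to match the exact text group 1 already captured.
Scanning left to right: at [0:20] match 'ooooxsuuugxxladddpcs', group 1 = 'o'.
One capturing group, so `findall` returns just the captured substring from the one match — 1 in all.

['o']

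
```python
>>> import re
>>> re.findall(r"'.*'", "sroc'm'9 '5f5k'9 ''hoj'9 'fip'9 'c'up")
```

Since nothing is captured, `findall` lists the 1 matched substring directly.

["'m'9 '5f5k'9 ''hoj'9 'fip'9 'c'"]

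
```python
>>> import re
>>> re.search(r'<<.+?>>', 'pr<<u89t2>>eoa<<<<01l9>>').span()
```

Unlike `match`, `search` isn't anchored — it looks for the pattern anywhere in the string.
The match spans [2:11] → '<<u89t2>>'.

(2, 11)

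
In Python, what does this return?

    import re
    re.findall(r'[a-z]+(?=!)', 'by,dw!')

['dw']

Because the assertion is zero-width, the text it checks is not consumed and won't appear in the result.
`findall` yields the raw match text (1 of them) because the pattern has no groups.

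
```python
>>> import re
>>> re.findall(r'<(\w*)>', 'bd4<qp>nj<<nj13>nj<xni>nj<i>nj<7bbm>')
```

['qp', 'nj13', 'xni', 'i', '7bbm']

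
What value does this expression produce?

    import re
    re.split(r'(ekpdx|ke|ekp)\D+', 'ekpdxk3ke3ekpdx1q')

['', 'ekpdx', '3ke3', 'ekp', '1q']

The regex engine tests alternatives in the order written; an earlier branch that matches wins even if a later one would match more.
The group in the pattern means `split` returns the separators' captures alongside the pieces.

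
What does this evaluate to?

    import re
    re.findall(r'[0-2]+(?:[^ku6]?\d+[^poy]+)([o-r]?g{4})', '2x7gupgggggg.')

Pattern: one or more of a character in [0-2]; then optionally any character except [ku6], then one or more of a digit, then one or more of any character except [poy] (non-capturing group); then optionally a character in [o-r], then exactly 4 of the literal 'g' (captured).
Scanning left to right: at [0:10] match '2x7gupgggg', group 1 = 'pgggg'.
With a single group, `findall` returns only what that group captured — 1 item.

['pgggg']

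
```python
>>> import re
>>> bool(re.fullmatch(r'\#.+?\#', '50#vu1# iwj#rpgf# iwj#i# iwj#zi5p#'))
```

False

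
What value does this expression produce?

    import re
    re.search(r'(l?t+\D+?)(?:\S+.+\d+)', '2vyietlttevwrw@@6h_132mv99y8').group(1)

'tl'

The match spans [5:28] → 'tlttevwrw@@6h_132mv99y8'.
Captured: group 1 = 'tl'.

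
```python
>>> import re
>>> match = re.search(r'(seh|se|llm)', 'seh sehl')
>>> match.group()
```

'seh'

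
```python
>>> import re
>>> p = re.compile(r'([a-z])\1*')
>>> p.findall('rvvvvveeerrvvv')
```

['r', 'v', 'e', 'r', 'v']

The backreference `\1` re-matches whatever the first group consumed, character for character.
Matches: at [0:1] match 'r', group 1 = 'r'; at [1:6] match 'vvvvv', group 1 = 'v'; at [6:9] match 'eee', group 1 = 'e'; at [9:11] match 'rr', group 1 = 'r'; at [11:14] match 'vvv', group 1 = 'v'.
With a single group, `findall` returns only what that group captured — 5 items.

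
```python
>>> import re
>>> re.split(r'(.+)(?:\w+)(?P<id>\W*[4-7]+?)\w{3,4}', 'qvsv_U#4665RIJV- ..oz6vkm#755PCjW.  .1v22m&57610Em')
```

['', 'qvsv_U#4665RIJV- ..oz6vkm#755PCjW.  .1v22m&5', '6', '']

The pattern matches one or more of any character (captured); then one or more of a word character (non-capturing group); then zero or more of a non-word character, then one or more of a character in [4-7] (lazy) (captured as 'id'); then 3 to 4 of a word character.
The group in the pattern means `split` returns the separators' captures alongside the pieces.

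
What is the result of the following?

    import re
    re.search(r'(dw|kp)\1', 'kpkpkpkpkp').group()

'kpkp'

`\1` has to match the exact text group 1 already captured.
`search` walks the string left to right and returns the first match it finds.
The match spans [0:4] → 'kpkp'.
Captured: group 1 = 'kp'.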